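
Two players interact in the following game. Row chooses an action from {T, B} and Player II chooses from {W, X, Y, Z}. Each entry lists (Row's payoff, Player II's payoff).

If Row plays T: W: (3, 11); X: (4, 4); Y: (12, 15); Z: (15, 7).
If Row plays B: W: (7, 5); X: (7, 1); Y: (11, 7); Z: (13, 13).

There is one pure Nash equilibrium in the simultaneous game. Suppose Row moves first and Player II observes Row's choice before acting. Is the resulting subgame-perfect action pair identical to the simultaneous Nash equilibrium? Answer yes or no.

Work backward from Player II's decision.
- T: Player II compares 11, 4, 15, 7 and picks Y; Row would get 12.
- B: Player II compares 5, 1, 7, 13 and picks Z; Row would get 13.
Among 12, 13, the best is 13 at B. Subgame-perfect outcome: (B, Z) with payoffs (13, 13).
For the simultaneous game, intersect best replies.
Row's best replies: W→B; X→B; Y→T; Z→T.
Player II's best replies: T→Y; B→Z.
Only (T, Y) has each player best-responding; Nash payoffs (12, 15).
Sequential outcome (B, Z) differs from the Nash profile (T, Y).

no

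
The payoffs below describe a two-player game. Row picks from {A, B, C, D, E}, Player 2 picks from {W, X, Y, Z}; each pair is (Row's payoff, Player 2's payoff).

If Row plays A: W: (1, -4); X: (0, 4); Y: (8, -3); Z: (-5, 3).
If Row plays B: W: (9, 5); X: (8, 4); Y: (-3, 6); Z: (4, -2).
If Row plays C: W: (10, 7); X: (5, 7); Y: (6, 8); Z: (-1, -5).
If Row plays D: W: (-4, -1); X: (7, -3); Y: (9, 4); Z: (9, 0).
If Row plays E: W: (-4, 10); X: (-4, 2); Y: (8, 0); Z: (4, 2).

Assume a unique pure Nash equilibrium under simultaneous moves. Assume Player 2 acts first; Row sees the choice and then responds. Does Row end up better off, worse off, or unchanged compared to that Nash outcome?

better off

Solve by backward induction (Player 2 leads).
- W: BR = C, leader payoff 7.
- X: BR = B, leader payoff 4.
- Y: BR = D, leader payoff 4.
- Z: BR = D, leader payoff 0.
Player 2's induced payoffs are 7, 4, 4, 0, so Player 2 commits to W. Subgame-perfect outcome: (C, W) with payoffs (10, 7).
Under simultaneous play:
Row's best replies: W→C; X→B; Y→D; Z→D.
Player 2's best replies: A→X; B→Y; C→Y; D→Y; E→W.
The unique mutual best reply is (D, Y), giving (9, 4).
Row earns 10 sequentially versus 9 at the Nash outcome: better off.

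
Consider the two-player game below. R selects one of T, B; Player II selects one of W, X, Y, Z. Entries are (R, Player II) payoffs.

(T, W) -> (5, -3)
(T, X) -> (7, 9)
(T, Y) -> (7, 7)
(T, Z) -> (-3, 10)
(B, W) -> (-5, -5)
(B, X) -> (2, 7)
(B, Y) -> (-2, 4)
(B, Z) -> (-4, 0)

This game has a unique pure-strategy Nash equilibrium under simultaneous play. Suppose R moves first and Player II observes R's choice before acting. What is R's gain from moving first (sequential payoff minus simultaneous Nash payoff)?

5

Solve by backward induction (R leads).
- T: Player II compares -3, 9, 7, 10 and picks Z; R would get -3.
- B: Player II compares -5, 7, 4, 0 and picks X; R would get 2.
R's induced payoffs are -3, 2, so R commits to B. Subgame-perfect outcome: (B, X) with payoffs (2, 7).
Now find the simultaneous Nash equilibrium.
R's best replies: W→T; X→T; Y→T; Z→T.
Player II's best replies: T→Z; B→X.
The unique mutual best reply is (T, Z), giving (-3, 10).
R's commitment gain: 2 − -3 = 5.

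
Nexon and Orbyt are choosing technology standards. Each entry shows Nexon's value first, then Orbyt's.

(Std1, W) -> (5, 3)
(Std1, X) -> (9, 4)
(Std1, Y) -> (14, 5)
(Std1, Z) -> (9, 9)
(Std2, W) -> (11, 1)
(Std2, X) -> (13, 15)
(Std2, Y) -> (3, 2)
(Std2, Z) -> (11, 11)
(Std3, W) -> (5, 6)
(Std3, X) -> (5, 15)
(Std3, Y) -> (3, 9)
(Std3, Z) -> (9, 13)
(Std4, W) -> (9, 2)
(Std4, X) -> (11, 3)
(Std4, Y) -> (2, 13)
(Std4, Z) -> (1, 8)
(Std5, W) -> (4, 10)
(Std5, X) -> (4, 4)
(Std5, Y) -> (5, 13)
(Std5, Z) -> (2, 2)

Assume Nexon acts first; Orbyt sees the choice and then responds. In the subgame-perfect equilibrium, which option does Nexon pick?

Std2

Work backward from Orbyt's decision.
- Std1: Orbyt compares 3, 4, 5, 9 and picks Z; Nexon would get 9.
- Std2: Orbyt compares 1, 15, 2, 11 and picks X; Nexon would get 13.
- Std3: Orbyt compares 6, 15, 9, 13 and picks X; Nexon would get 5.
- Std4: Orbyt compares 2, 3, 13, 8 and picks Y; Nexon would get 2.
- Std5: Orbyt compares 10, 4, 13, 2 and picks Y; Nexon would get 5.
Maximizing over 9, 13, 5, 2, 5, Nexon chooses Std2. Subgame-perfect outcome: (Std2, X) with payoffs (13, 15).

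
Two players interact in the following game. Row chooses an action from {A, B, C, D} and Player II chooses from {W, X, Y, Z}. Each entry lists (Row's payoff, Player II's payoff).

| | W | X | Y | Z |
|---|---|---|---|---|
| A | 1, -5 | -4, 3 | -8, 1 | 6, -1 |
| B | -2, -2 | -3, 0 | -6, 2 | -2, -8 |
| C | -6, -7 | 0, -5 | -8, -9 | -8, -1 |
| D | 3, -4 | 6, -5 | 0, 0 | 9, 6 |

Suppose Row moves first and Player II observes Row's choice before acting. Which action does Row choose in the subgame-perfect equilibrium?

D

Work backward from Player II's decision.
- A: Player II compares -5, 3, 1, -1 and picks X; Row would get -4.
- B: Player II compares -2, 0, 2, -8 and picks Y; Row would get -6.
- C: Player II compares -7, -5, -9, -1 and picks Z; Row would get -8.
- D: Player II compares -4, -5, 0, 6 and picks Z; Row would get 9.
Among -4, -6, -8, 9, the best is 9 at D. Subgame-perfect outcome: (D, Z) with payoffs (9, 6).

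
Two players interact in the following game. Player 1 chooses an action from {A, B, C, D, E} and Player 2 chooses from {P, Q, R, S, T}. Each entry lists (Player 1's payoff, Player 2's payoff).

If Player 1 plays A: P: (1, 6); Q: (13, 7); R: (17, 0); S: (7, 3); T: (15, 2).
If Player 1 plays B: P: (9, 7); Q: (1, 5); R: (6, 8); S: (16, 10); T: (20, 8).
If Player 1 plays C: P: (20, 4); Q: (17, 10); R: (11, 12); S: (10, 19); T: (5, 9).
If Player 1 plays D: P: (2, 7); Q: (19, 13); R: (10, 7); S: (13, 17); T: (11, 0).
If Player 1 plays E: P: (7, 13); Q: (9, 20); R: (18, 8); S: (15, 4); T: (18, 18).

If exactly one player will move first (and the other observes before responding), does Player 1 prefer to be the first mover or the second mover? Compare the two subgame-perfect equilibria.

If Player 1 leads: Player 2's best replies are A→Q, B→S, C→S, D→S, E→Q; Player 1's induced payoffs 13, 16, 10, 13, 9; outcome (B, S), payoffs (16, 10).
If Player 2 leads: Player 1's best replies are P→C, Q→D, R→E, S→B, T→B; Player 2's induced payoffs 4, 13, 8, 10, 8; outcome (D, Q), payoffs (19, 13).
Player 1 gets 16 moving first and 19 moving second, so Player 1 prefers to move second.

second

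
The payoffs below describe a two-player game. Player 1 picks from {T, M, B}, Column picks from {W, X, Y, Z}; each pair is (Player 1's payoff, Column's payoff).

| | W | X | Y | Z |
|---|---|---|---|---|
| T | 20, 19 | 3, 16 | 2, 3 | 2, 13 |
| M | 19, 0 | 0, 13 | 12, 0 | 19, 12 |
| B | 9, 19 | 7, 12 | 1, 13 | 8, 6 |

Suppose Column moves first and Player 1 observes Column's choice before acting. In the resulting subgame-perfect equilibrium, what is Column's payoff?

Backward induction with Column moving first.
- W: Player 1 compares 20, 19, 9 and picks T; Column would get 19.
- X: Player 1 compares 3, 0, 7 and picks B; Column would get 12.
- Y: Player 1 compares 2, 12, 1 and picks M; Column would get 0.
- Z: Player 1 compares 2, 19, 8 and picks M; Column would get 12.
Among 19, 12, 0, 12, the best is 19 at W. Subgame-perfect outcome: (T, W) with payoffs (20, 19).

19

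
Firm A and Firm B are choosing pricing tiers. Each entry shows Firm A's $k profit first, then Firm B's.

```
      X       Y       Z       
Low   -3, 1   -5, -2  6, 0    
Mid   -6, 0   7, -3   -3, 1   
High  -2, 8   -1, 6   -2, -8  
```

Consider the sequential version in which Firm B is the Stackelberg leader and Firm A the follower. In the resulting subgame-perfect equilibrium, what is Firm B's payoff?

Solve by backward induction (Firm B leads).
- X: Firm A compares -3, -6, -2 and picks High; Firm B would get 8.
- Y: Firm A compares -5, 7, -1 and picks Mid; Firm B would get -3.
- Z: Firm A compares 6, -3, -2 and picks Low; Firm B would get 0.
Maximizing over 8, -3, 0, Firm B chooses X. Subgame-perfect outcome: (High, X) with payoffs (-2, 8).

8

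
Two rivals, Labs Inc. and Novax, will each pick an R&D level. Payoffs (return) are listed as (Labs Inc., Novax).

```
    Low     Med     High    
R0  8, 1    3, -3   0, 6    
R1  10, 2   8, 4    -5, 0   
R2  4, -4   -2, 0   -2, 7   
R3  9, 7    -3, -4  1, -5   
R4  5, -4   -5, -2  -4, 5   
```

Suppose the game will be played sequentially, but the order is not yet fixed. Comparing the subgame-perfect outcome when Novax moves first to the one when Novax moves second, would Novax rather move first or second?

second

If Labs Inc. leads: Novax's best replies are R0→High, R1→Med, R2→High, R3→Low, R4→High; Labs Inc.'s induced payoffs 0, 8, -2, 9, -4; outcome (R3, Low), payoffs (9, 7).
If Novax leads: Labs Inc.'s best replies are Low→R1, Med→R1, High→R3; Novax's induced payoffs 2, 4, -5; outcome (R1, Med), payoffs (8, 4).
Novax gets 4 moving first and 7 moving second, so Novax prefers to move second.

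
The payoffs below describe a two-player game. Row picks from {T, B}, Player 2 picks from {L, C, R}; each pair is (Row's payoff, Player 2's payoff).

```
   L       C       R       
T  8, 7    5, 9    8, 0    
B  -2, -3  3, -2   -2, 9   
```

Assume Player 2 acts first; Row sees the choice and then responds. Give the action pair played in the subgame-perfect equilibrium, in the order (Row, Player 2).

Work backward from Row's decision.
- L: Row compares 8, -2 and picks T; Player 2 would get 7.
- C: Row compares 5, 3 and picks T; Player 2 would get 9.
- R: Row compares 8, -2 and picks T; Player 2 would get 0.
Among 7, 9, 0, the best is 9 at C. Subgame-perfect outcome: (T, C) with payoffs (5, 9).

(T, C)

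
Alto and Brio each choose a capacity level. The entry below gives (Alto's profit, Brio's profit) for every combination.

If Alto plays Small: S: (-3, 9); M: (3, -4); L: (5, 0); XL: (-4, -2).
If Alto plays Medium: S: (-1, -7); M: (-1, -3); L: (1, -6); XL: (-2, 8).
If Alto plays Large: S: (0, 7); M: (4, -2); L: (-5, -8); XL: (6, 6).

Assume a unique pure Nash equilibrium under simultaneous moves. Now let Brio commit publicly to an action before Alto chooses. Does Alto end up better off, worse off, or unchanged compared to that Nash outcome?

Alto best-responds to each possible Brio move:
- S: BR = Large, leader payoff 7.
- M: BR = Large, leader payoff -2.
- L: BR = Small, leader payoff 0.
- XL: BR = Large, leader payoff 6.
Among 7, -2, 0, 6, the best is 7 at S. Subgame-perfect outcome: (Large, S) with payoffs (0, 7).
Under simultaneous play:
Alto's best replies: S→Large; M→Large; L→Small; XL→Large.
Brio's best replies: Small→S; Medium→XL; Large→S.
The unique mutual best reply is (Large, S), giving (0, 7).
Alto earns 0 sequentially versus 0 at the Nash outcome: unchanged.

unchanged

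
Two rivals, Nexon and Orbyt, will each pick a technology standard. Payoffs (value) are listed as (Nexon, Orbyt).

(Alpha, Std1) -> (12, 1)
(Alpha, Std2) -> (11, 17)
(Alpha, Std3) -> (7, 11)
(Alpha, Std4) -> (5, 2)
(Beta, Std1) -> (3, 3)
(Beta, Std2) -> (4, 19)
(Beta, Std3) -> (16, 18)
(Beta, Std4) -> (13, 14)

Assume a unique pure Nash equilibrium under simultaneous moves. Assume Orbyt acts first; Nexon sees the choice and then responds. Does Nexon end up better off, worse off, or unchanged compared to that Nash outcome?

Work backward from Nexon's decision.
- Std1 → Nexon plays Alpha (best of 12, 3); Orbyt gets 1.
- Std2 → Nexon plays Alpha (best of 11, 4); Orbyt gets 17.
- Std3 → Nexon plays Beta (best of 7, 16); Orbyt gets 18.
- Std4 → Nexon plays Beta (best of 5, 13); Orbyt gets 14.
Among 1, 17, 18, 14, the best is 18 at Std3. Subgame-perfect outcome: (Beta, Std3) with payoffs (16, 18).
Under simultaneous play:
Nexon's best replies: Std1→Alpha; Std2→Alpha; Std3→Beta; Std4→Beta.
Orbyt's best replies: Alpha→Std2; Beta→Std2.
The unique mutual best reply is (Alpha, Std2), giving (11, 17).
Nexon earns 16 sequentially versus 11 at the Nash outcome: better off.

better off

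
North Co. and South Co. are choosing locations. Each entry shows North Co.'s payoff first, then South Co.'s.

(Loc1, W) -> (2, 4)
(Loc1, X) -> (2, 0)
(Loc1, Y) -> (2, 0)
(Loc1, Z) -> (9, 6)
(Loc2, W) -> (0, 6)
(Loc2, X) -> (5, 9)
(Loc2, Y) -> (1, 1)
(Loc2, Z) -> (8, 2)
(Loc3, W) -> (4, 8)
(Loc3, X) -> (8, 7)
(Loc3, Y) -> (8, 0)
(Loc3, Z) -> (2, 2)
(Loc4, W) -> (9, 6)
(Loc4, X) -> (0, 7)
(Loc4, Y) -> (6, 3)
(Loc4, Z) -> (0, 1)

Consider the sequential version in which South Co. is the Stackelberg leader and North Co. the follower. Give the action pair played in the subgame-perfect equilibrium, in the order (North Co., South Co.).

North Co. best-responds to each possible South Co. move:
- W → North Co. plays Loc4 (best of 2, 0, 4, 9); South Co. gets 6.
- X → North Co. plays Loc3 (best of 2, 5, 8, 0); South Co. gets 7.
- Y → North Co. plays Loc3 (best of 2, 1, 8, 6); South Co. gets 0.
- Z → North Co. plays Loc1 (best of 9, 8, 2, 0); South Co. gets 6.
Maximizing over 6, 7, 0, 6, South Co. chooses X. Subgame-perfect outcome: (Loc3, X) with payoffs (8, 7).

(Loc3, X)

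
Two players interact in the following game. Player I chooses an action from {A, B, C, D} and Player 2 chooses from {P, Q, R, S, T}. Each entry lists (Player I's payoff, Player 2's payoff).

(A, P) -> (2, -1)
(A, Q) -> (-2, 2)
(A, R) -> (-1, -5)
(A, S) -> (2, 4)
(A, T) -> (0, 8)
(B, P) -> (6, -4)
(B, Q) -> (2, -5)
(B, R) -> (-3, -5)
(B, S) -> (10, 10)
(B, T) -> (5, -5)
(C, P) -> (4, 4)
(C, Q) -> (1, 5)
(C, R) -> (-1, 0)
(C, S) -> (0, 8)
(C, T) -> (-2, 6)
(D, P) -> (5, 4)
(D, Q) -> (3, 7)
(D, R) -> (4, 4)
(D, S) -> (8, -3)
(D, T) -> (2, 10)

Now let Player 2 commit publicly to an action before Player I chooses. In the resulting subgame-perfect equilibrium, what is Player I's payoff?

10

Solve by backward induction (Player 2 leads).
- P: BR = B, leader payoff -4.
- Q: BR = D, leader payoff 7.
- R: BR = D, leader payoff 4.
- S: BR = B, leader payoff 10.
- T: BR = B, leader payoff -5.
Maximizing over -4, 7, 4, 10, -5, Player 2 chooses S. Subgame-perfect outcome: (B, S) with payoffs (10, 10).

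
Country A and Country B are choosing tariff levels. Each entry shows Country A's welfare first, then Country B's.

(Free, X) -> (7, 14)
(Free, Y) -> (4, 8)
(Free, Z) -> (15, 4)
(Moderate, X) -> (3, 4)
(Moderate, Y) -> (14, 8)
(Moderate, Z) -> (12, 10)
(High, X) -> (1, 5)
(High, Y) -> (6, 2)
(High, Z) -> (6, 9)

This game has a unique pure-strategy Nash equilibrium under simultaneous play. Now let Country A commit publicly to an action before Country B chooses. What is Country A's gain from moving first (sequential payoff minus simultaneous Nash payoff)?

Work backward from Country B's decision.
- Free → Country B plays X (best of 14, 8, 4); Country A gets 7.
- Moderate → Country B plays Z (best of 4, 8, 10); Country A gets 12.
- High → Country B plays Z (best of 5, 2, 9); Country A gets 6.
Maximizing over 7, 12, 6, Country A chooses Moderate. Subgame-perfect outcome: (Moderate, Z) with payoffs (12, 10).
Under simultaneous play:
Country A's best replies: X→Free; Y→Moderate; Z→Free.
Country B's best replies: Free→X; Moderate→Z; High→Z.
The unique mutual best reply is (Free, X), giving (7, 14).
Country A's commitment gain: 12 − 7 = 5.

5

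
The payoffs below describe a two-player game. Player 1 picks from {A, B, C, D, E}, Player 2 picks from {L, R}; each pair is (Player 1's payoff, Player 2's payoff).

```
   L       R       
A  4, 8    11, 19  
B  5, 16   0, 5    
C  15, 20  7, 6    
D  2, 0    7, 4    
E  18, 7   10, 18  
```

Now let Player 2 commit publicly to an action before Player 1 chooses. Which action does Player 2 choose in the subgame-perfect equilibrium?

Backward induction with Player 2 moving first.
- L → Player 1 plays E (best of 4, 5, 15, 2, 18); Player 2 gets 7.
- R → Player 1 plays A (best of 11, 0, 7, 7, 10); Player 2 gets 19.
Maximizing over 7, 19, Player 2 chooses R. Subgame-perfect outcome: (A, R) with payoffs (11, 19).

R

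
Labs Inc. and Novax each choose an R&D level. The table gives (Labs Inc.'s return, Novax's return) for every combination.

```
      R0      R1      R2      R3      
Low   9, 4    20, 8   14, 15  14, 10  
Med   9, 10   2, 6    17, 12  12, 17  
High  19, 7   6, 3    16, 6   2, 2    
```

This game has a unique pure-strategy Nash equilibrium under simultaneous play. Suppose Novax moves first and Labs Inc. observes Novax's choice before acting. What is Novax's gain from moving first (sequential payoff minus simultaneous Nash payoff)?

5

Solve by backward induction (Novax leads).
- R0: BR = High, leader payoff 7.
- R1: BR = Low, leader payoff 8.
- R2: BR = Med, leader payoff 12.
- R3: BR = Low, leader payoff 10.
Novax's induced payoffs are 7, 8, 12, 10, so Novax commits to R2. Subgame-perfect outcome: (Med, R2) with payoffs (17, 12).
For the simultaneous game, intersect best replies.
Labs Inc.'s best replies: R0→High; R1→Low; R2→Med; R3→Low.
Novax's best replies: Low→R2; Med→R3; High→R0.
The unique mutual best reply is (High, R0), giving (19, 7).
Novax's commitment gain: 12 − 7 = 5.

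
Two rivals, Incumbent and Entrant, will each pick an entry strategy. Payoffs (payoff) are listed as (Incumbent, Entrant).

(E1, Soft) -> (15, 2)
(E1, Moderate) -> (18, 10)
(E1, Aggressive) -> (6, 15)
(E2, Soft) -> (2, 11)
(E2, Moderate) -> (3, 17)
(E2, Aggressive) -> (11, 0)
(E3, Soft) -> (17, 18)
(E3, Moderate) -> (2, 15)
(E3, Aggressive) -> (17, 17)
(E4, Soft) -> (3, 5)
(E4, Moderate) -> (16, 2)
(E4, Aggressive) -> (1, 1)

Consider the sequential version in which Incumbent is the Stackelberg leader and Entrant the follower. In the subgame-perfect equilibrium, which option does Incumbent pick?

Work backward from Entrant's decision.
- E1: BR = Aggressive, leader payoff 6.
- E2: BR = Moderate, leader payoff 3.
- E3: BR = Soft, leader payoff 17.
- E4: BR = Soft, leader payoff 3.
Among 6, 3, 17, 3, the best is 17 at E3. Subgame-perfect outcome: (E3, Soft) with payoffs (17, 18).

E3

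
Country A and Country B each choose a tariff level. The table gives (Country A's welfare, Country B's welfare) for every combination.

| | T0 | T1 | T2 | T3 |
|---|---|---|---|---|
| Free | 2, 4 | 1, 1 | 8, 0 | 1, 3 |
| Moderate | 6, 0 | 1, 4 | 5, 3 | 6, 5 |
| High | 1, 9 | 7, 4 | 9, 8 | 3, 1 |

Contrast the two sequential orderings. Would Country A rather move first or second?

second

If Country A leads: Country B's best replies are Free→T0, Moderate→T3, High→T0; Country A's induced payoffs 2, 6, 1; outcome (Moderate, T3), payoffs (6, 5).
If Country B leads: Country A's best replies are T0→Moderate, T1→High, T2→High, T3→Moderate; Country B's induced payoffs 0, 4, 8, 5; outcome (High, T2), payoffs (9, 8).
Country A gets 6 moving first and 9 moving second, so Country A prefers to move second.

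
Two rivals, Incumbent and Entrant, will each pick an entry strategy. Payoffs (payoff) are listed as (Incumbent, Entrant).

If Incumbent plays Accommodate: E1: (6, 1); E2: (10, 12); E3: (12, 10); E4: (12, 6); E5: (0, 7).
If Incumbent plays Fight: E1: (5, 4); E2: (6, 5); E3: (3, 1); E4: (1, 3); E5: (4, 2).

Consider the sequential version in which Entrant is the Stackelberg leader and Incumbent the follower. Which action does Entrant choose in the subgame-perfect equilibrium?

E2

Solve by backward induction (Entrant leads).
- E1: BR = Accommodate, leader payoff 1.
- E2: BR = Accommodate, leader payoff 12.
- E3: BR = Accommodate, leader payoff 10.
- E4: BR = Accommodate, leader payoff 6.
- E5: BR = Fight, leader payoff 2.
Maximizing over 1, 12, 10, 6, 2, Entrant chooses E2. Subgame-perfect outcome: (Accommodate, E2) with payoffs (10, 12).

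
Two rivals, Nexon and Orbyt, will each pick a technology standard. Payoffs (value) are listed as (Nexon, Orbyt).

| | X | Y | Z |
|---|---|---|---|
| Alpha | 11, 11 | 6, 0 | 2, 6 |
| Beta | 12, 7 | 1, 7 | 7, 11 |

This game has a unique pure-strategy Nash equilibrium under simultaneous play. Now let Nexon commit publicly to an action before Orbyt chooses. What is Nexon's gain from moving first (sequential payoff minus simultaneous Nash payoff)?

Work backward from Orbyt's decision.
- Alpha: Orbyt compares 11, 0, 6 and picks X; Nexon would get 11.
- Beta: Orbyt compares 7, 7, 11 and picks Z; Nexon would get 7.
Nexon's induced payoffs are 11, 7, so Nexon commits to Alpha. Subgame-perfect outcome: (Alpha, X) with payoffs (11, 11).
Under simultaneous play:
Nexon's best replies: X→Beta; Y→Alpha; Z→Beta.
Orbyt's best replies: Alpha→X; Beta→Z.
Only (Beta, Z) has each player best-responding; Nash payoffs (7, 11).
Nexon's commitment gain: 11 − 7 = 4.

4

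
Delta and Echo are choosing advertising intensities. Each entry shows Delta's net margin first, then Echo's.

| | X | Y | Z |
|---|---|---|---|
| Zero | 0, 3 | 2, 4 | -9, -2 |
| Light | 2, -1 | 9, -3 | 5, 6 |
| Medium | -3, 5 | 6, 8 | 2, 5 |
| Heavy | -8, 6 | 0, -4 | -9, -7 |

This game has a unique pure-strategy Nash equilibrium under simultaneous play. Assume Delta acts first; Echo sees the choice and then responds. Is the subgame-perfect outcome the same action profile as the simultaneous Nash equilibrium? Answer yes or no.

no

Backward induction with Delta moving first.
- Zero → Echo plays Y (best of 3, 4, -2); Delta gets 2.
- Light → Echo plays Z (best of -1, -3, 6); Delta gets 5.
- Medium → Echo plays Y (best of 5, 8, 5); Delta gets 6.
- Heavy → Echo plays X (best of 6, -4, -7); Delta gets -8.
Delta's induced payoffs are 2, 5, 6, -8, so Delta commits to Medium. Subgame-perfect outcome: (Medium, Y) with payoffs (6, 8).
Under simultaneous play:
Delta's best replies: X→Light; Y→Light; Z→Light.
Echo's best replies: Zero→Y; Light→Z; Medium→Y; Heavy→X.
Only (Light, Z) has each player best-responding; Nash payoffs (5, 6).
Sequential outcome (Medium, Y) differs from the Nash profile (Light, Z).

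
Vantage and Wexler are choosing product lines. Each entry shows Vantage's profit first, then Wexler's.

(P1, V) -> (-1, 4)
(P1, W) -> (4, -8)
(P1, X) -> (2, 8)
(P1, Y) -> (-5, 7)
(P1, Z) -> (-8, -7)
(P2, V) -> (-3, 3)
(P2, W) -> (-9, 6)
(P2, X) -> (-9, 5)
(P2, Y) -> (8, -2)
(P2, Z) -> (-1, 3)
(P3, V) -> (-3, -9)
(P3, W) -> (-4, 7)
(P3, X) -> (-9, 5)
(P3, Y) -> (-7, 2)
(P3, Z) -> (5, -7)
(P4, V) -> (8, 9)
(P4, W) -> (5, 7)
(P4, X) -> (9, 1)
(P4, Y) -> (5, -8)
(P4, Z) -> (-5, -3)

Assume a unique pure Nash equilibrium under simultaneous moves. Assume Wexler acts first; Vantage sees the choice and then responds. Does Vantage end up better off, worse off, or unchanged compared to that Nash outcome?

unchanged

Backward induction with Wexler moving first.
- V → Vantage plays P4 (best of -1, -3, -3, 8); Wexler gets 9.
- W → Vantage plays P4 (best of 4, -9, -4, 5); Wexler gets 7.
- X → Vantage plays P4 (best of 2, -9, -9, 9); Wexler gets 1.
- Y → Vantage plays P2 (best of -5, 8, -7, 5); Wexler gets -2.
- Z → Vantage plays P3 (best of -8, -1, 5, -5); Wexler gets -7.
Maximizing over 9, 7, 1, -2, -7, Wexler chooses V. Subgame-perfect outcome: (P4, V) with payoffs (8, 9).
Now find the simultaneous Nash equilibrium.
Vantage's best replies: V→P4; W→P4; X→P4; Y→P2; Z→P3.
Wexler's best replies: P1→X; P2→W; P3→W; P4→V.
Only (P4, V) has each player best-responding; Nash payoffs (8, 9).
Vantage earns 8 sequentially versus 8 at the Nash outcome: unchanged.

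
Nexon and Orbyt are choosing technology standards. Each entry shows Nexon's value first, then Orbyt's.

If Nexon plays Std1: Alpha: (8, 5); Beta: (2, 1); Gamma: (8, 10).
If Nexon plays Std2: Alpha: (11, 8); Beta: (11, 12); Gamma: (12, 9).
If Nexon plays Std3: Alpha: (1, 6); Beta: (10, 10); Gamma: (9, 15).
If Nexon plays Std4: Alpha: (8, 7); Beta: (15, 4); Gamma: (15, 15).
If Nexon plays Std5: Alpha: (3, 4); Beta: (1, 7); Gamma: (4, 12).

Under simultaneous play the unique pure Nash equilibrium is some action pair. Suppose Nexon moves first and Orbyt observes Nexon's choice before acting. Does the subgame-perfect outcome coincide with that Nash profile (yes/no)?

yes

Orbyt best-responds to each possible Nexon move:
- Std1: BR = Gamma, leader payoff 8.
- Std2: BR = Beta, leader payoff 11.
- Std3: BR = Gamma, leader payoff 9.
- Std4: BR = Gamma, leader payoff 15.
- Std5: BR = Gamma, leader payoff 4.
Nexon's induced payoffs are 8, 11, 9, 15, 4, so Nexon commits to Std4. Subgame-perfect outcome: (Std4, Gamma) with payoffs (15, 15).
Under simultaneous play:
Nexon's best replies: Alpha→Std2; Beta→Std4; Gamma→Std4.
Orbyt's best replies: Std1→Gamma; Std2→Beta; Std3→Gamma; Std4→Gamma; Std5→Gamma.
Only (Std4, Gamma) has each player best-responding; Nash payoffs (15, 15).
Sequential outcome (Std4, Gamma) coincides with the Nash profile (Std4, Gamma).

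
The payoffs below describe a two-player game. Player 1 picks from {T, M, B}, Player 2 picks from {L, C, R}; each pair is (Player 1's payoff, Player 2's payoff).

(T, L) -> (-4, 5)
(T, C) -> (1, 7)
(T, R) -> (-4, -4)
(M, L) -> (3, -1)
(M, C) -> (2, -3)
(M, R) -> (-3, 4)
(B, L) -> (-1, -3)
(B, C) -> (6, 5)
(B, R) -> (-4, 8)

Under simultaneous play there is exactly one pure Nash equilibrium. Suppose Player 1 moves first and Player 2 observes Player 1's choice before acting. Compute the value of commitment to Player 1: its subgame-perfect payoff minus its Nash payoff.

4

Backward induction with Player 1 moving first.
- T → Player 2 plays C (best of 5, 7, -4); Player 1 gets 1.
- M → Player 2 plays R (best of -1, -3, 4); Player 1 gets -3.
- B → Player 2 plays R (best of -3, 5, 8); Player 1 gets -4.
Among 1, -3, -4, the best is 1 at T. Subgame-perfect outcome: (T, C) with payoffs (1, 7).
For the simultaneous game, intersect best replies.
Player 1's best replies: L→M; C→B; R→M.
Player 2's best replies: T→C; M→R; B→R.
Only (M, R) has each player best-responding; Nash payoffs (-3, 4).
Player 1's commitment gain: 1 − -3 = 4.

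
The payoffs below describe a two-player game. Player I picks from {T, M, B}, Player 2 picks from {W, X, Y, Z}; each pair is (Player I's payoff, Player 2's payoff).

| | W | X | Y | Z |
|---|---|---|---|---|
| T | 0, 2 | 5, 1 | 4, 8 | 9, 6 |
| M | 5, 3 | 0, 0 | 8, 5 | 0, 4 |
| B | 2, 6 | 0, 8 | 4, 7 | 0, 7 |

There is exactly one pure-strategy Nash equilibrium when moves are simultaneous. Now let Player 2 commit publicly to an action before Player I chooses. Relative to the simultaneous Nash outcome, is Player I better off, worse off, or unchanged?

better off

Backward induction with Player 2 moving first.
- W → Player I plays M (best of 0, 5, 2); Player 2 gets 3.
- X → Player I plays T (best of 5, 0, 0); Player 2 gets 1.
- Y → Player I plays M (best of 4, 8, 4); Player 2 gets 5.
- Z → Player I plays T (best of 9, 0, 0); Player 2 gets 6.
Maximizing over 3, 1, 5, 6, Player 2 chooses Z. Subgame-perfect outcome: (T, Z) with payoffs (9, 6).
For the simultaneous game, intersect best replies.
Player I's best replies: W→M; X→T; Y→M; Z→T.
Player 2's best replies: T→Y; M→Y; B→X.
Only (M, Y) has each player best-responding; Nash payoffs (8, 5).
Player I earns 9 sequentially versus 8 at the Nash outcome: better off.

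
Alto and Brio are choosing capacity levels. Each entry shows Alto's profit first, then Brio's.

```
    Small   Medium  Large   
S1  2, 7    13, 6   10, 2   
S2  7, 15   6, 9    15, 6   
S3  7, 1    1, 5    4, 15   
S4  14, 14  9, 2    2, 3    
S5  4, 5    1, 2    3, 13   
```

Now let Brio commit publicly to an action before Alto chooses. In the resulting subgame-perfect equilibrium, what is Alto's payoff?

14

Work backward from Alto's decision.
- Small → Alto plays S4 (best of 2, 7, 7, 14, 4); Brio gets 14.
- Medium → Alto plays S1 (best of 13, 6, 1, 9, 1); Brio gets 6.
- Large → Alto plays S2 (best of 10, 15, 4, 2, 3); Brio gets 6.
Among 14, 6, 6, the best is 14 at Small. Subgame-perfect outcome: (S4, Small) with payoffs (14, 14).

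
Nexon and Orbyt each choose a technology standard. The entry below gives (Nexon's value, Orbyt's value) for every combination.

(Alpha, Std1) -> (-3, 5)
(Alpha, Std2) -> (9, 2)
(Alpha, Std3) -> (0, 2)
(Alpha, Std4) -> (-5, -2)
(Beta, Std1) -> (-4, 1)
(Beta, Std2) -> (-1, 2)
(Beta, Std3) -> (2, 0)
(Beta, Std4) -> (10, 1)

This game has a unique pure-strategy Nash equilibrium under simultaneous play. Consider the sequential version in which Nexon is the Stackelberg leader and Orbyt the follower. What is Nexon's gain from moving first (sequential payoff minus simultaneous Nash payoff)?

2

Orbyt best-responds to each possible Nexon move:
- Alpha → Orbyt plays Std1 (best of 5, 2, 2, -2); Nexon gets -3.
- Beta → Orbyt plays Std2 (best of 1, 2, 0, 1); Nexon gets -1.
Among -3, -1, the best is -1 at Beta. Subgame-perfect outcome: (Beta, Std2) with payoffs (-1, 2).
Under simultaneous play:
Nexon's best replies: Std1→Alpha; Std2→Alpha; Std3→Beta; Std4→Beta.
Orbyt's best replies: Alpha→Std1; Beta→Std2.
Only (Alpha, Std1) has each player best-responding; Nash payoffs (-3, 5).
Nexon's commitment gain: -1 − -3 = 2.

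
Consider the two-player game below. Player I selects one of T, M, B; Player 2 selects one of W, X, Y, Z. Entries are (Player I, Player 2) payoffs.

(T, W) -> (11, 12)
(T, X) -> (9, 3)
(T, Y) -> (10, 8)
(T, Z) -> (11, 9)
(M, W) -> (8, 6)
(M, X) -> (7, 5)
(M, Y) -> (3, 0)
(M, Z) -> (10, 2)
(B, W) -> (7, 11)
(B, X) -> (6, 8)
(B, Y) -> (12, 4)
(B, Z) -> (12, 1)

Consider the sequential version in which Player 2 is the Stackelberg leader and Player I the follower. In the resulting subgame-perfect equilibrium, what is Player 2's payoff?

12

Work backward from Player I's decision.
- W: BR = T, leader payoff 12.
- X: BR = T, leader payoff 3.
- Y: BR = B, leader payoff 4.
- Z: BR = B, leader payoff 1.
Maximizing over 12, 3, 4, 1, Player 2 chooses W. Subgame-perfect outcome: (T, W) with payoffs (11, 12).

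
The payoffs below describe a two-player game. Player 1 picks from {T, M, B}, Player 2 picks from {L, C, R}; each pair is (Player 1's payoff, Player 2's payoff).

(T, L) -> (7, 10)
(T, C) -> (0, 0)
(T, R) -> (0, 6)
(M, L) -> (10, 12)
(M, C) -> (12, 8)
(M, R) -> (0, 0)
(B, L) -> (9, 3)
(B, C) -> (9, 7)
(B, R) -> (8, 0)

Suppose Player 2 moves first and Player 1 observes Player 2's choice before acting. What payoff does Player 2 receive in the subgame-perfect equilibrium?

Backward induction with Player 2 moving first.
- L: BR = M, leader payoff 12.
- C: BR = M, leader payoff 8.
- R: BR = B, leader payoff 0.
Maximizing over 12, 8, 0, Player 2 chooses L. Subgame-perfect outcome: (M, L) with payoffs (10, 12).

12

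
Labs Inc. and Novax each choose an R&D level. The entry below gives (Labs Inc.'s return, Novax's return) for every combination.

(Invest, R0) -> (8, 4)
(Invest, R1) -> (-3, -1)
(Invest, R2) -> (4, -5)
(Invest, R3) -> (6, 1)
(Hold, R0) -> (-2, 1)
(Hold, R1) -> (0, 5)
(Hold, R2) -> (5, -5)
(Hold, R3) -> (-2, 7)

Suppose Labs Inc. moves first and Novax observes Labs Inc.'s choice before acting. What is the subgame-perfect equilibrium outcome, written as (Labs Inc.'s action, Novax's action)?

(Invest, R0)

Novax best-responds to each possible Labs Inc. move:
- Invest: Novax compares 4, -1, -5, 1 and picks R0; Labs Inc. would get 8.
- Hold: Novax compares 1, 5, -5, 7 and picks R3; Labs Inc. would get -2.
Labs Inc.'s induced payoffs are 8, -2, so Labs Inc. commits to Invest. Subgame-perfect outcome: (Invest, R0) with payoffs (8, 4).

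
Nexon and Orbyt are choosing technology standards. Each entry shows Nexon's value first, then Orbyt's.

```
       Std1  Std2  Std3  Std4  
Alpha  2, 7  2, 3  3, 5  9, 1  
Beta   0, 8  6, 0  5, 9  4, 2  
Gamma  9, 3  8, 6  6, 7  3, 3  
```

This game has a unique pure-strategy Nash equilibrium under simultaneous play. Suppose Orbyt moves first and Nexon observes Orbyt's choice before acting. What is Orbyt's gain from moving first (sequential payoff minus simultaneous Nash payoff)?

Backward induction with Orbyt moving first.
- Std1 → Nexon plays Gamma (best of 2, 0, 9); Orbyt gets 3.
- Std2 → Nexon plays Gamma (best of 2, 6, 8); Orbyt gets 6.
- Std3 → Nexon plays Gamma (best of 3, 5, 6); Orbyt gets 7.
- Std4 → Nexon plays Alpha (best of 9, 4, 3); Orbyt gets 1.
Among 3, 6, 7, 1, the best is 7 at Std3. Subgame-perfect outcome: (Gamma, Std3) with payoffs (6, 7).
Under simultaneous play:
Nexon's best replies: Std1→Gamma; Std2→Gamma; Std3→Gamma; Std4→Alpha.
Orbyt's best replies: Alpha→Std1; Beta→Std3; Gamma→Std3.
Only (Gamma, Std3) has each player best-responding; Nash payoffs (6, 7).
Orbyt's commitment gain: 7 − 7 = 0.

0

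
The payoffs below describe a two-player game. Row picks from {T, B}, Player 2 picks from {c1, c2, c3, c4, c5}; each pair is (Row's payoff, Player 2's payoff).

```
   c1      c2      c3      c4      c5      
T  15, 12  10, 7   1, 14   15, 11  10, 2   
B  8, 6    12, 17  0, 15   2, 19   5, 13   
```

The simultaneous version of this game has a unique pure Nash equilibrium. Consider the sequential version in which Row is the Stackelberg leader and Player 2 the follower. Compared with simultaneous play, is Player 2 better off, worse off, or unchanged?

better off

Backward induction with Row moving first.
- T: BR = c3, leader payoff 1.
- B: BR = c4, leader payoff 2.
Among 1, 2, the best is 2 at B. Subgame-perfect outcome: (B, c4) with payoffs (2, 19).
Now find the simultaneous Nash equilibrium.
Row's best replies: c1→T; c2→B; c3→T; c4→T; c5→T.
Player 2's best replies: T→c3; B→c4.
The unique mutual best reply is (T, c3), giving (1, 14).
Player 2 earns 19 sequentially versus 14 at the Nash outcome: better off.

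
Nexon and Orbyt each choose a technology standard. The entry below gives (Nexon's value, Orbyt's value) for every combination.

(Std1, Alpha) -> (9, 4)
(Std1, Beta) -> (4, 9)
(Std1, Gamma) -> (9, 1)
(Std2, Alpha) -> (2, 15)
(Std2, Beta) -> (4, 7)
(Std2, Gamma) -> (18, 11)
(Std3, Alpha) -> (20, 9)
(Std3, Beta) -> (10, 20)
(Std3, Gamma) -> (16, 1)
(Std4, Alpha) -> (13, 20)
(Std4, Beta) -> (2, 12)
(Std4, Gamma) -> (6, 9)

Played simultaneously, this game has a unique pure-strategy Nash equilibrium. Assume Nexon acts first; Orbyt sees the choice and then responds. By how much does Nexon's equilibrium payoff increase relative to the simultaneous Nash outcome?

Backward induction with Nexon moving first.
- Std1: Orbyt compares 4, 9, 1 and picks Beta; Nexon would get 4.
- Std2: Orbyt compares 15, 7, 11 and picks Alpha; Nexon would get 2.
- Std3: Orbyt compares 9, 20, 1 and picks Beta; Nexon would get 10.
- Std4: Orbyt compares 20, 12, 9 and picks Alpha; Nexon would get 13.
Maximizing over 4, 2, 10, 13, Nexon chooses Std4. Subgame-perfect outcome: (Std4, Alpha) with payoffs (13, 20).
Under simultaneous play:
Nexon's best replies: Alpha→Std3; Beta→Std3; Gamma→Std2.
Orbyt's best replies: Std1→Beta; Std2→Alpha; Std3→Beta; Std4→Alpha.
Only (Std3, Beta) has each player best-responding; Nash payoffs (10, 20).
Nexon's commitment gain: 13 − 10 = 3.

3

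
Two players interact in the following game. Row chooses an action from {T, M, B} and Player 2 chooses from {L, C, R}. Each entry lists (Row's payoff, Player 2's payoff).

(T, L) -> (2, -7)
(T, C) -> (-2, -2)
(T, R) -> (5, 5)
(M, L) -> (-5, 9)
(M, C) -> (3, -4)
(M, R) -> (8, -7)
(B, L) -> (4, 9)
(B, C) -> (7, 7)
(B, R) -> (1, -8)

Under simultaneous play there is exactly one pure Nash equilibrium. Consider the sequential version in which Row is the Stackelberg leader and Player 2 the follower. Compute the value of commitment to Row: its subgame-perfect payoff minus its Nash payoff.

1

Player 2 best-responds to each possible Row move:
- T → Player 2 plays R (best of -7, -2, 5); Row gets 5.
- M → Player 2 plays L (best of 9, -4, -7); Row gets -5.
- B → Player 2 plays L (best of 9, 7, -8); Row gets 4.
Maximizing over 5, -5, 4, Row chooses T. Subgame-perfect outcome: (T, R) with payoffs (5, 5).
Now find the simultaneous Nash equilibrium.
Row's best replies: L→B; C→B; R→M.
Player 2's best replies: T→R; M→L; B→L.
Only (B, L) has each player best-responding; Nash payoffs (4, 9).
Row's commitment gain: 5 − 4 = 1.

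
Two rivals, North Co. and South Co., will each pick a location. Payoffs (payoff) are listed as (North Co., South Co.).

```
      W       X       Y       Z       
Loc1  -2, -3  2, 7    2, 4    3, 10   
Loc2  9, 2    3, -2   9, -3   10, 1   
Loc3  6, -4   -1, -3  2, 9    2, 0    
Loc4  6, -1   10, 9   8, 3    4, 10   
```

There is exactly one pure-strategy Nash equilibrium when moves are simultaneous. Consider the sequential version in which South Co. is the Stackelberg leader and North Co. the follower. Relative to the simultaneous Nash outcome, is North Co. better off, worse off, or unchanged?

Work backward from North Co.'s decision.
- W: BR = Loc2, leader payoff 2.
- X: BR = Loc4, leader payoff 9.
- Y: BR = Loc2, leader payoff -3.
- Z: BR = Loc2, leader payoff 1.
Among 2, 9, -3, 1, the best is 9 at X. Subgame-perfect outcome: (Loc4, X) with payoffs (10, 9).
Now find the simultaneous Nash equilibrium.
North Co.'s best replies: W→Loc2; X→Loc4; Y→Loc2; Z→Loc2.
South Co.'s best replies: Loc1→Z; Loc2→W; Loc3→Y; Loc4→Z.
The unique mutual best reply is (Loc2, W), giving (9, 2).
North Co. earns 10 sequentially versus 9 at the Nash outcome: better off.

better off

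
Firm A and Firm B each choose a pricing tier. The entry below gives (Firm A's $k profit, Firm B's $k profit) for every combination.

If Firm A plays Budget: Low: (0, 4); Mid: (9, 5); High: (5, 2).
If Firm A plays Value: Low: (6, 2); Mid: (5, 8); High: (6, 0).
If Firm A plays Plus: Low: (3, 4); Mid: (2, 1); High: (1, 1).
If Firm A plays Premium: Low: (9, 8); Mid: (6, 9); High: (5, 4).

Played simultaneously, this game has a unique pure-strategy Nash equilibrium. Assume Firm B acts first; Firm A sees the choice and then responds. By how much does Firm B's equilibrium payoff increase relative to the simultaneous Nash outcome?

3

Backward induction with Firm B moving first.
- Low: BR = Premium, leader payoff 8.
- Mid: BR = Budget, leader payoff 5.
- High: BR = Value, leader payoff 0.
Firm B's induced payoffs are 8, 5, 0, so Firm B commits to Low. Subgame-perfect outcome: (Premium, Low) with payoffs (9, 8).
Now find the simultaneous Nash equilibrium.
Firm A's best replies: Low→Premium; Mid→Budget; High→Value.
Firm B's best replies: Budget→Mid; Value→Mid; Plus→Low; Premium→Mid.
The unique mutual best reply is (Budget, Mid), giving (9, 5).
Firm B's commitment gain: 8 − 5 = 3.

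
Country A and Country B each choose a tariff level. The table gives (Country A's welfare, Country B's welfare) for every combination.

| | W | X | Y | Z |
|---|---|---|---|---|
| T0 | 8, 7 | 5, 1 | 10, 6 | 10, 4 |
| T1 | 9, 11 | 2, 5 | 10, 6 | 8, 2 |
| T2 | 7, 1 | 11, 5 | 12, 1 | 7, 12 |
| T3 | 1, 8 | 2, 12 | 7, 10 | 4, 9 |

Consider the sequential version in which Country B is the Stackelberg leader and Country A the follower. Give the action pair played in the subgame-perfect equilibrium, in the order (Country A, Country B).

(T1, W)

Country A best-responds to each possible Country B move:
- W → Country A plays T1 (best of 8, 9, 7, 1); Country B gets 11.
- X → Country A plays T2 (best of 5, 2, 11, 2); Country B gets 5.
- Y → Country A plays T2 (best of 10, 10, 12, 7); Country B gets 1.
- Z → Country A plays T0 (best of 10, 8, 7, 4); Country B gets 4.
Maximizing over 11, 5, 1, 4, Country B chooses W. Subgame-perfect outcome: (T1, W) with payoffs (9, 11).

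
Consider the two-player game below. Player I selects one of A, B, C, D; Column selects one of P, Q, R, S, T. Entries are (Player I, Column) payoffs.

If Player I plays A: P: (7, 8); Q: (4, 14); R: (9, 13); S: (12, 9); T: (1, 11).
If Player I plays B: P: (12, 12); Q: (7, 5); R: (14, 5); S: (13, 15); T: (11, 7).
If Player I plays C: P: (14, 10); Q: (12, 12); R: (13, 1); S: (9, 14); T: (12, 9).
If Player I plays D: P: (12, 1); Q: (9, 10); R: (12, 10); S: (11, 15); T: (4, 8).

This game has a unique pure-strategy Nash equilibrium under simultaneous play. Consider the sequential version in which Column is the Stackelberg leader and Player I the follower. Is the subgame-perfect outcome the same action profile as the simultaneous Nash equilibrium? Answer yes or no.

yes

Player I best-responds to each possible Column move:
- P: Player I compares 7, 12, 14, 12 and picks C; Column would get 10.
- Q: Player I compares 4, 7, 12, 9 and picks C; Column would get 12.
- R: Player I compares 9, 14, 13, 12 and picks B; Column would get 5.
- S: Player I compares 12, 13, 9, 11 and picks B; Column would get 15.
- T: Player I compares 1, 11, 12, 4 and picks C; Column would get 9.
Among 10, 12, 5, 15, 9, the best is 15 at S. Subgame-perfect outcome: (B, S) with payoffs (13, 15).
For the simultaneous game, intersect best replies.
Player I's best replies: P→C; Q→C; R→B; S→B; T→C.
Column's best replies: A→Q; B→S; C→S; D→S.
Only (B, S) has each player best-responding; Nash payoffs (13, 15).
Sequential outcome (B, S) coincides with the Nash profile (B, S).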